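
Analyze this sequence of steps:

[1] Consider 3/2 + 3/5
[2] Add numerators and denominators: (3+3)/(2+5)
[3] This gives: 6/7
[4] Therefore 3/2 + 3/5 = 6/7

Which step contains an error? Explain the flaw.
Step 2: Add numerators and denominators: (3+3)/(2+5)

Step 2 incorrectly adds fractions by separately adding numerators and denominators. This is wrong. The correct method requires a common denominator: 3/2 + 3/5 = (3×5 + 3×2)/(2×5) = 21/10 = 21/10. The method used gives 6/7, which is different.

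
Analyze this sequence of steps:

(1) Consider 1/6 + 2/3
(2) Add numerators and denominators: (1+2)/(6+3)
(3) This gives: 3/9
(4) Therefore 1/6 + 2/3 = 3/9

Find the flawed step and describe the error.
Step 2: Add numerators and denominators: (1+2)/(6+3)

Step 2 incorrectly adds fractions by separately adding numerators and denominators. This is wrong. The correct method requires a common denominator: 1/6 + 2/3 = (1×3 + 2×6)/(6×3) = 15/18 = 5/6. The method used gives 3/9, which is different.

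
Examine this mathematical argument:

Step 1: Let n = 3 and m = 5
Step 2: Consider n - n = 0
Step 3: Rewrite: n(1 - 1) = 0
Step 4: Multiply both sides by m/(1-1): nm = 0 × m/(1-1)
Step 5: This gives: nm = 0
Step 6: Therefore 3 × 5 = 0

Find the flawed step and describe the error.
Step 4: Multiply both sides by m/(1-1): nm = 0 × m/(1-1)

Step 4 multiplies both sides by m/(1-1). However, 1-1 = 0, so this is multiplication by m/0, which is undefined. We cannot multiply by an undefined expression.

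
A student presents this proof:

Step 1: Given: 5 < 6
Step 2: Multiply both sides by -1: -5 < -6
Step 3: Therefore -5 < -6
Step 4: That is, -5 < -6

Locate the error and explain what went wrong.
Step 2: Multiply both sides by -1: -5 < -6

Step 2 multiplies both sides by -1 but fails to reverse the inequality sign. When multiplying (or dividing) an inequality by a negative number, the direction must be reversed. Since 5 < 6, we should get -5 > -6, i.e., -5 > -6.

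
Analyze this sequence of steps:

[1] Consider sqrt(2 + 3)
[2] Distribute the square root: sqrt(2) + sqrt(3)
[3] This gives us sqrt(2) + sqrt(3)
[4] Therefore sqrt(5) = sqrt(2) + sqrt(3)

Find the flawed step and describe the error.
Step 2: Distribute the square root: sqrt(2) + sqrt(3)

Step 2 incorrectly 'distributes' the square root over addition. The square root function does not distribute: sqrt(a + b) ≠ sqrt(a) + sqrt(b). In fact, sqrt(2 + 3) = sqrt(5) ≈ 2.2361, while sqrt(2) + sqrt(3) ≈ 3.1463.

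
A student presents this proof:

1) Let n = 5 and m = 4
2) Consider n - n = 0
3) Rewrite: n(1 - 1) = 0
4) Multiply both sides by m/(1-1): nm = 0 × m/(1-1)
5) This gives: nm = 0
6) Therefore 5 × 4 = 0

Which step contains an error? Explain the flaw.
Step 4: Multiply both sides by m/(1-1): nm = 0 × m/(1-1)

Step 4 multiplies both sides by m/(1-1). However, 1-1 = 0, so this is multiplication by m/0, which is undefined. We cannot multiply by an undefined expression.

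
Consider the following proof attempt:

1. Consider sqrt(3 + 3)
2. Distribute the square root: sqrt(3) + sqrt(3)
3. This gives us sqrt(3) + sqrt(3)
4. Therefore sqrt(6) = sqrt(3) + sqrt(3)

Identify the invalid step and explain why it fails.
Step 2: Distribute the square root: sqrt(3) + sqrt(3)

Step 2 incorrectly 'distributes' the square root over addition. The square root function does not distribute: sqrt(a + b) ≠ sqrt(a) + sqrt(b). In fact, sqrt(3 + 3) = sqrt(6) ≈ 2.4495, while sqrt(3) + sqrt(3) ≈ 3.4641.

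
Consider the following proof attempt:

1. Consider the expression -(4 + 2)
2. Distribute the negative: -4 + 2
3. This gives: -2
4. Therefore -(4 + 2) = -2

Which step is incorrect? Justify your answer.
Step 2: Distribute the negative: -4 + 2

Step 2 incorrectly distributes the negative sign. The correct distribution is -(4 + 2) = -4 - 2 = -6. The negative must be applied to both terms, not just the first. The error treats -(4 + 2) as -4 + 2, which equals -2 instead of -6.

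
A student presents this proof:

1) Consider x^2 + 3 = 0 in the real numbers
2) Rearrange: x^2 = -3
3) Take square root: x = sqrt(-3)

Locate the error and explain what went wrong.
Step 3: Take square root: x = sqrt(-3)

Step 3 takes the square root of -3, which is negative. In the real number system, the square root of a negative number is undefined. The equation x^2 + 3 = 0 has no real solutions. Square roots of negative numbers only exist in the complex numbers.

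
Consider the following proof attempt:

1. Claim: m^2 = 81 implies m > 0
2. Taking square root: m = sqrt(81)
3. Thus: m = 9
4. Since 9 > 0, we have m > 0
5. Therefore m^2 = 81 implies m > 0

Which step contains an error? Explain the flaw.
Step 2: Taking square root: m = sqrt(81)

Step 2 takes the square root and assumes the positive root only. The equation m^2 = 81 actually has two solutions: m = 9 and m = -9. The proof silently assumes m > 0 without justification, then uses this assumption to conclude m > 0, which is circular. The counterexample m = -9 shows the claim is false.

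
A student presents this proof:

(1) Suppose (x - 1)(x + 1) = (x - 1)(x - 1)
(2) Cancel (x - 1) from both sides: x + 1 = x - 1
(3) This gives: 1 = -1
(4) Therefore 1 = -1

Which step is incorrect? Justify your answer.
Step 2: Cancel (x - 1) from both sides: x + 1 = x - 1

Step 2 cancels (x - 1) from both sides. This is only valid if (x - 1) ≠ 0, i.e., x ≠ 1. When x = 1, both sides equal zero regardless of the other factors. The correct approach requires considering x = 1 as a separate case.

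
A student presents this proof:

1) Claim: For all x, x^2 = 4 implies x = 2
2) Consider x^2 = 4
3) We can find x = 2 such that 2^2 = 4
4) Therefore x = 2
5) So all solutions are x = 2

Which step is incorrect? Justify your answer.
Step 4: Therefore x = 2

Step 4 incorrectly concludes that x = 2 is the only solution. The proof shows that x = 2 is A solution (existence), but does not show it is the ONLY solution (uniqueness). In fact, x = -2 is also a solution since (-2)^2 = 4. Finding one solution doesn't prove there are no others.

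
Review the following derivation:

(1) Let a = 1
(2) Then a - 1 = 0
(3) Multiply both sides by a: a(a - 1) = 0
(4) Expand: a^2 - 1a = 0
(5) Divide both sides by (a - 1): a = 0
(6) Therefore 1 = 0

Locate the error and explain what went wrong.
Step 5: Divide both sides by (a - 1): a = 0

Step 5 divides both sides by (a - 1). However, since a = 1, we have (a - 1) = 0. Division by zero is undefined, making this step invalid.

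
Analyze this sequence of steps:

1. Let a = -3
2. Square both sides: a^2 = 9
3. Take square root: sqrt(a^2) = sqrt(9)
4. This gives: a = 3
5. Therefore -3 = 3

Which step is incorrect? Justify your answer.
Step 4: This gives: a = 3

Step 4 incorrectly states that sqrt(a^2) = a. The correct identity is sqrt(a^2) = |a|. Since a = -3 < 0, we have sqrt(a^2) = |-3| = 3, not a = -3.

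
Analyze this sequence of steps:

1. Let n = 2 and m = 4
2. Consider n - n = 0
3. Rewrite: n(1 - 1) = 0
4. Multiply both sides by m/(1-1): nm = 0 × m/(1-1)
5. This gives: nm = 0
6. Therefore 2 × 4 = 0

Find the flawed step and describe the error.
Step 4: Multiply both sides by m/(1-1): nm = 0 × m/(1-1)

Step 4 multiplies both sides by m/(1-1). However, 1-1 = 0, so this is multiplication by m/0, which is undefined. We cannot multiply by an undefined expression.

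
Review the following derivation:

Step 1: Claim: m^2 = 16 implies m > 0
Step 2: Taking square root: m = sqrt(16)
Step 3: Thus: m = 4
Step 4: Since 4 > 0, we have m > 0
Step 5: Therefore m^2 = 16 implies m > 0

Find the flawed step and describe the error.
Step 2: Taking square root: m = sqrt(16)

Step 2 takes the square root and assumes the positive root only. The equation m^2 = 16 actually has two solutions: m = 4 and m = -4. The proof silently assumes m > 0 without justification, then uses this assumption to conclude m > 0, which is circular. The counterexample m = -4 shows the claim is false.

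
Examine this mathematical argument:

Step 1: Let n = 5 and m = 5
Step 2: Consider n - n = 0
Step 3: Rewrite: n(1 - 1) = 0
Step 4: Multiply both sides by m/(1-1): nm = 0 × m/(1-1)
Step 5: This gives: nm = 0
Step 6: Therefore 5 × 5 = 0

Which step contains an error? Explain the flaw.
Step 4: Multiply both sides by m/(1-1): nm = 0 × m/(1-1)

Step 4 multiplies both sides by m/(1-1). However, 1-1 = 0, so this is multiplication by m/0, which is undefined. We cannot multiply by an undefined expression.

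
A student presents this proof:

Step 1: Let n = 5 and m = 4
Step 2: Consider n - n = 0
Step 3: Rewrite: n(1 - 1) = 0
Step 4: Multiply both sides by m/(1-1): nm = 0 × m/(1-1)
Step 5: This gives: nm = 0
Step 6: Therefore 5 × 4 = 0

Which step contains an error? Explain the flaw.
Step 4: Multiply both sides by m/(1-1): nm = 0 × m/(1-1)

Step 4 multiplies both sides by m/(1-1). However, 1-1 = 0, so this is multiplication by m/0, which is undefined. We cannot multiply by an undefined expression.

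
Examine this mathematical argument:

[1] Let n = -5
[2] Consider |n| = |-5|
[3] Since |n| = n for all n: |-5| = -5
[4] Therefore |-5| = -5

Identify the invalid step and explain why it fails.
Step 3: Since |n| = n for all n: |-5| = -5

Step 3 incorrectly states that |n| = n for all n. The correct definition is |n| = n when n >= 0, and |n| = -n when n < 0. Since -5 < 0, we have |-5| = -(-5) = 5, not -5.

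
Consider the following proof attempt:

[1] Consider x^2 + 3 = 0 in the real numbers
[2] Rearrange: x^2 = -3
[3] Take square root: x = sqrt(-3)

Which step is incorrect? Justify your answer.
Step 3: Take square root: x = sqrt(-3)

Step 3 takes the square root of -3, which is negative. In the real number system, the square root of a negative number is undefined. The equation x^2 + 3 = 0 has no real solutions. Square roots of negative numbers only exist in the complex numbers.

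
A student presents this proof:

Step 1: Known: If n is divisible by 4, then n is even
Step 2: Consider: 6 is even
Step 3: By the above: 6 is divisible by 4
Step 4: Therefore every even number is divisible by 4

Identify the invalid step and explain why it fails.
Step 3: By the above: 6 is divisible by 4

Step 3 commits the fallacy of affirming the consequent. The known fact 'divisible by 4 → even' does NOT imply 'even → divisible by 4'. That would be the converse, which is false. For example, 6 is even but 6 ÷ 4 = 1.50, which is not an integer.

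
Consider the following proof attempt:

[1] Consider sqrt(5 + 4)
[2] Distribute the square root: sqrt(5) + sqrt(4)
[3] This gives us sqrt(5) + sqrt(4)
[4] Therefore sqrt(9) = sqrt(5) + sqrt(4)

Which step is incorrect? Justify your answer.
Step 2: Distribute the square root: sqrt(5) + sqrt(4)

Step 2 incorrectly 'distributes' the square root over addition. The square root function does not distribute: sqrt(a + b) ≠ sqrt(a) + sqrt(b). In fact, sqrt(5 + 4) = sqrt(9) ≈ 3.0000, while sqrt(5) + sqrt(4) ≈ 4.2361.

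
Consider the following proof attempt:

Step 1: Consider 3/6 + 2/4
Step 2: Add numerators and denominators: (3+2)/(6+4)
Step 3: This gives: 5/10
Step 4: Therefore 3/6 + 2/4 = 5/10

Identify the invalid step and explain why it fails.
Step 2: Add numerators and denominators: (3+2)/(6+4)

Step 2 incorrectly adds fractions by separately adding numerators and denominators. This is wrong. The correct method requires a common denominator: 3/6 + 2/4 = (3×4 + 2×6)/(6×4) = 24/24 = 1. The method used gives 5/10, which is different.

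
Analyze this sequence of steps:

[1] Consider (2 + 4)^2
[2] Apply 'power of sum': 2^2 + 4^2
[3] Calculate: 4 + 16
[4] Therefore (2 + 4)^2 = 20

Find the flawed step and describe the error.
Step 2: Apply 'power of sum': 2^2 + 4^2

Step 2 incorrectly applies a non-existent rule '(a+b)^n = a^n + b^n'. This is false in general. The correct expansion uses the binomial theorem. The actual value is (2 + 4)^2 = 6^2 = 36, not 20.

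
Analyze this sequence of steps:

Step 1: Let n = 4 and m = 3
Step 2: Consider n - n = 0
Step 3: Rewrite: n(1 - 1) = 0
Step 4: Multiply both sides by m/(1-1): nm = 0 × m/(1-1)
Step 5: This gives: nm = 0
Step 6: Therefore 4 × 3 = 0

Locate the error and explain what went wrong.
Step 4: Multiply both sides by m/(1-1): nm = 0 × m/(1-1)

Step 4 multiplies both sides by m/(1-1). However, 1-1 = 0, so this is multiplication by m/0, which is undefined. We cannot multiply by an undefined expression.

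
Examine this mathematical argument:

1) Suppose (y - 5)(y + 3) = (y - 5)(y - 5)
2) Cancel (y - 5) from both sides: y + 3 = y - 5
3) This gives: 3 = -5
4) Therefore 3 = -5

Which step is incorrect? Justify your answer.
Step 2: Cancel (y - 5) from both sides: y + 3 = y - 5

Step 2 cancels (y - 5) from both sides. This is only valid if (y - 5) ≠ 0, i.e., y ≠ 5. When y = 5, both sides equal zero regardless of the other factors. The correct approach requires considering y = 5 as a separate case.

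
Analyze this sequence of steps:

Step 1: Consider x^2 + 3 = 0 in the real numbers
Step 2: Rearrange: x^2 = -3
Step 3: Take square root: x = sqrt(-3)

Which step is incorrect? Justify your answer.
Step 3: Take square root: x = sqrt(-3)

Step 3 takes the square root of -3, which is negative. In the real number system, the square root of a negative number is undefined. The equation x^2 + 3 = 0 has no real solutions. Square roots of negative numbers only exist in the complex numbers.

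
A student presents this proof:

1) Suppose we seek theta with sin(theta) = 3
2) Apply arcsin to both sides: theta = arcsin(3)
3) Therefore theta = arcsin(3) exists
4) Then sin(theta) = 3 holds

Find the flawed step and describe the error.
Step 2: Apply arcsin to both sides: theta = arcsin(3)

Step 2 applies arcsin to 3. However, arcsin(x) is only defined for x in [-1, 1] because sin(theta) can only produce values in that range. Since |3| > 1, arcsin(3) is undefined. There is no angle whose sine equals 3.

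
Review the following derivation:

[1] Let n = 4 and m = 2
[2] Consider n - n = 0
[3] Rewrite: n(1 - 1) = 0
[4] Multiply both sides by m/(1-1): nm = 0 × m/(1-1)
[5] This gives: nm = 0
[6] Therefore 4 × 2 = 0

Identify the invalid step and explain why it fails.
Step 4: Multiply both sides by m/(1-1): nm = 0 × m/(1-1)

Step 4 multiplies both sides by m/(1-1). However, 1-1 = 0, so this is multiplication by m/0, which is undefined. We cannot multiply by an undefined expression.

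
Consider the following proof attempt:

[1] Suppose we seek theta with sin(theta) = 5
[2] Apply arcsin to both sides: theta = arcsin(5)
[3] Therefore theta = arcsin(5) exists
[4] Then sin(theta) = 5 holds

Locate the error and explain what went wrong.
Step 2: Apply arcsin to both sides: theta = arcsin(5)

Step 2 applies arcsin to 5. However, arcsin(x) is only defined for x in [-1, 1] because sin(theta) can only produce values in that range. Since |5| > 1, arcsin(5) is undefined. There is no angle whose sine equals 5.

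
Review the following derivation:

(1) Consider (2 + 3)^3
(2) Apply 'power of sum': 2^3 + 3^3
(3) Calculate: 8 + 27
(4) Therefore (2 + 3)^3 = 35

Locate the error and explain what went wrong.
Step 2: Apply 'power of sum': 2^3 + 3^3

Step 2 incorrectly applies a non-existent rule '(a+b)^n = a^n + b^n'. This is false in general. The correct expansion uses the binomial theorem. The actual value is (2 + 3)^3 = 5^3 = 125, not 35.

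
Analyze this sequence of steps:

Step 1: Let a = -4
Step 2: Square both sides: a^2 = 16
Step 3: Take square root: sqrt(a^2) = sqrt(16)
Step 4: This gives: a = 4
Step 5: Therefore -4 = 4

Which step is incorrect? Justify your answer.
Step 4: This gives: a = 4

Step 4 incorrectly states that sqrt(a^2) = a. The correct identity is sqrt(a^2) = |a|. Since a = -4 < 0, we have sqrt(a^2) = |-4| = 4, not a = -4.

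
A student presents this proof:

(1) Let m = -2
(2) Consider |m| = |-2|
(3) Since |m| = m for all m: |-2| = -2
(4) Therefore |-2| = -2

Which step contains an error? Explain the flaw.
Step 3: Since |m| = m for all m: |-2| = -2

Step 3 incorrectly states that |m| = m for all m. The correct definition is |m| = m when m >= 0, and |m| = -m when m < 0. Since -2 < 0, we have |-2| = -(-2) = 2, not -2.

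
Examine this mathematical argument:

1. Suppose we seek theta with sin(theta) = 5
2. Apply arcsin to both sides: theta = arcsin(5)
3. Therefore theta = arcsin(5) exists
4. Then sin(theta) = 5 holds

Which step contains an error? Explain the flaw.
Step 2: Apply arcsin to both sides: theta = arcsin(5)

Step 2 applies arcsin to 5. However, arcsin(x) is only defined for x in [-1, 1] because sin(theta) can only produce values in that range. Since |5| > 1, arcsin(5) is undefined. There is no angle whose sine equals 5.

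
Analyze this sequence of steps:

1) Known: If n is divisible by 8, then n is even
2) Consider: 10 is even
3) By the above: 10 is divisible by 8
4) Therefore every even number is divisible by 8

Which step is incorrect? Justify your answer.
Step 3: By the above: 10 is divisible by 8

Step 3 commits the fallacy of affirming the consequent. The known fact 'divisible by 8 → even' does NOT imply 'even → divisible by 8'. That would be the converse, which is false. For example, 10 is even but 10 ÷ 8 = 1.25, which is not an integer.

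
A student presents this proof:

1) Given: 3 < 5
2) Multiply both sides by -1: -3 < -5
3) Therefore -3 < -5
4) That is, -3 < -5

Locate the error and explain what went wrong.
Step 2: Multiply both sides by -1: -3 < -5

Step 2 multiplies both sides by -1 but fails to reverse the inequality sign. When multiplying (or dividing) an inequality by a negative number, the direction must be reversed. Since 3 < 5, we should get -3 > -5, i.e., -3 > -5.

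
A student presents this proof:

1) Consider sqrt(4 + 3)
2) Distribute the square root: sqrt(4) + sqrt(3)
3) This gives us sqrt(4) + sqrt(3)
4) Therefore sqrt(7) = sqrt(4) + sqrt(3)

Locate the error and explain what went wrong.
Step 2: Distribute the square root: sqrt(4) + sqrt(3)

Step 2 incorrectly 'distributes' the square root over addition. The square root function does not distribute: sqrt(a + b) ≠ sqrt(a) + sqrt(b). In fact, sqrt(4 + 3) = sqrt(7) ≈ 2.6458, while sqrt(4) + sqrt(3) ≈ 3.7321.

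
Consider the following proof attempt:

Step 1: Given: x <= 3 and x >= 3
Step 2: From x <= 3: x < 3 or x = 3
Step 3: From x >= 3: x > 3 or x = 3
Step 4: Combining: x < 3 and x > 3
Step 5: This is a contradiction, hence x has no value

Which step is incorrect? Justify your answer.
Step 4: Combining: x < 3 and x > 3

Step 4 incorrectly combines the conditions. From x <= 3 and x >= 3, the intersection is x = 3. The error treats the 'or' cases as 'and' requirements. The correct conclusion is that x = 3 is the unique solution, not that no solution exists.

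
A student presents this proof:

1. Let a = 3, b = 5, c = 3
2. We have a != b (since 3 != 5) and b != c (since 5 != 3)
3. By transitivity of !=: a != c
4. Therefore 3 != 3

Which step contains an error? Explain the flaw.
Step 3: By transitivity of !=: a != c

Step 3 incorrectly applies transitivity to the '!=' relation. Transitivity states: if a R b and b R c, then a R c. However, '!=' is not transitive. Counterexample: 3 != 5 and 5 != 3, but 3 = 3 (both equal 3). Transitivity holds for relations like <, <=, =, but not for !=.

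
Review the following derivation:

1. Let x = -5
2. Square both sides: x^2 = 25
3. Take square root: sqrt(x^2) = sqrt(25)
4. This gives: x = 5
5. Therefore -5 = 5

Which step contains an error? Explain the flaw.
Step 4: This gives: x = 5

Step 4 incorrectly states that sqrt(x^2) = x. The correct identity is sqrt(x^2) = |x|. Since x = -5 < 0, we have sqrt(x^2) = |-5| = 5, not x = -5.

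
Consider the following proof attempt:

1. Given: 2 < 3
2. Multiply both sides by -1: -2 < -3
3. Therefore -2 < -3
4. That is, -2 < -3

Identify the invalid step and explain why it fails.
Step 2: Multiply both sides by -1: -2 < -3

Step 2 multiplies both sides by -1 but fails to reverse the inequality sign. When multiplying (or dividing) an inequality by a negative number, the direction must be reversed. Since 2 < 3, we should get -2 > -3, i.e., -2 > -3.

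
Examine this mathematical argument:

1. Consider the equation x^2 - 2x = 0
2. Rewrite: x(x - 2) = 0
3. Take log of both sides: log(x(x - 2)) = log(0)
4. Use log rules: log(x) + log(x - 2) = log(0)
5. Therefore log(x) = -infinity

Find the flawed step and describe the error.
Step 3: Take log of both sides: log(x(x - 2)) = log(0)

Step 3 takes the logarithm of both sides, resulting in log(0) on the right side. The logarithm is only defined for positive numbers; log(0) is undefined (approaches negative infinity). This operation is invalid.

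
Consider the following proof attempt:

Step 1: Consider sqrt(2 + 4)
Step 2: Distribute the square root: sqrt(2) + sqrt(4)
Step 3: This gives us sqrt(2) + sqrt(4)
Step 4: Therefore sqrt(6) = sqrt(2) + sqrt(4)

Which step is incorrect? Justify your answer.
Step 2: Distribute the square root: sqrt(2) + sqrt(4)

Step 2 incorrectly 'distributes' the square root over addition. The square root function does not distribute: sqrt(a + b) ≠ sqrt(a) + sqrt(b). In fact, sqrt(2 + 4) = sqrt(6) ≈ 2.4495, while sqrt(2) + sqrt(4) ≈ 3.4142.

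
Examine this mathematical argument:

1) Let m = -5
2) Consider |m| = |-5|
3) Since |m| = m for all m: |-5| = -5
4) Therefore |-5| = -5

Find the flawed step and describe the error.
Step 3: Since |m| = m for all m: |-5| = -5

Step 3 incorrectly states that |m| = m for all m. The correct definition is |m| = m when m >= 0, and |m| = -m when m < 0. Since -5 < 0, we have |-5| = -(-5) = 5, not -5.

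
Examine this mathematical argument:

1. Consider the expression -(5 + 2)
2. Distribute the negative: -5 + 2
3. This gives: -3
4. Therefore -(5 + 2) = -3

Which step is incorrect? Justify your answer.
Step 2: Distribute the negative: -5 + 2

Step 2 incorrectly distributes the negative sign. The correct distribution is -(5 + 2) = -5 - 2 = -7. The negative must be applied to both terms, not just the first. The error treats -(5 + 2) as -5 + 2, which equals -3 instead of -7.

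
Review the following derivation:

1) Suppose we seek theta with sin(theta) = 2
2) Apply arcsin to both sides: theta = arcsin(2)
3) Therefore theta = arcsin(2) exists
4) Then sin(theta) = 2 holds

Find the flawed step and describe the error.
Step 2: Apply arcsin to both sides: theta = arcsin(2)

Step 2 applies arcsin to 2. However, arcsin(x) is only defined for x in [-1, 1] because sin(theta) can only produce values in that range. Since |2| > 1, arcsin(2) is undefined. There is no angle whose sine equals 2.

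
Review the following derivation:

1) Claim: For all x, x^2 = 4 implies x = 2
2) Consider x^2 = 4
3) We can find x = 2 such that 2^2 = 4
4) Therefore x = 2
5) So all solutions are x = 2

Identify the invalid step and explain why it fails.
Step 4: Therefore x = 2

Step 4 incorrectly concludes that x = 2 is the only solution. The proof shows that x = 2 is A solution (existence), but does not show it is the ONLY solution (uniqueness). In fact, x = -2 is also a solution since (-2)^2 = 4. Finding one solution doesn't prove there are no others.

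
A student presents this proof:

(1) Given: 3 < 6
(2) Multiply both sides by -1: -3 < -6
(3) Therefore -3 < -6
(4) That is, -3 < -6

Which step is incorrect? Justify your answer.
Step 2: Multiply both sides by -1: -3 < -6

Step 2 multiplies both sides by -1 but fails to reverse the inequality sign. When multiplying (or dividing) an inequality by a negative number, the direction must be reversed. Since 3 < 6, we should get -3 > -6, i.e., -3 > -6.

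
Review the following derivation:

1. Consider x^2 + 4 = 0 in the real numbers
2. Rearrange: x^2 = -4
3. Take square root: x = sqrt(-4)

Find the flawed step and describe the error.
Step 3: Take square root: x = sqrt(-4)

Step 3 takes the square root of -4, which is negative. In the real number system, the square root of a negative number is undefined. The equation x^2 + 4 = 0 has no real solutions. Square roots of negative numbers only exist in the complex numbers.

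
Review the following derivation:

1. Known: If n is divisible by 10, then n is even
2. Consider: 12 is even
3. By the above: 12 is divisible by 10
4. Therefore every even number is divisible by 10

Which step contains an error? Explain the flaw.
Step 3: By the above: 12 is divisible by 10

Step 3 commits the fallacy of affirming the consequent. The known fact 'divisible by 10 → even' does NOT imply 'even → divisible by 10'. That would be the converse, which is false. For example, 12 is even but 12 ÷ 10 = 1.20, which is not an integer.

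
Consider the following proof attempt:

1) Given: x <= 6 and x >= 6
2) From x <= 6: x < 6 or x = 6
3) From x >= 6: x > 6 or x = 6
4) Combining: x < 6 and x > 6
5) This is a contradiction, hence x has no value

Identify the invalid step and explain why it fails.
Step 4: Combining: x < 6 and x > 6

Step 4 incorrectly combines the conditions. From x <= 6 and x >= 6, the intersection is x = 6. The error treats the 'or' cases as 'and' requirements. The correct conclusion is that x = 6 is the unique solution, not that no solution exists.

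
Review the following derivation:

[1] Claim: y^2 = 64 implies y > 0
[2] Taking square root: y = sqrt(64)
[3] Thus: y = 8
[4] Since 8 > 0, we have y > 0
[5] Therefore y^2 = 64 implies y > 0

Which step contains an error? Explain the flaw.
Step 2: Taking square root: y = sqrt(64)

Step 2 takes the square root and assumes the positive root only. The equation y^2 = 64 actually has two solutions: y = 8 and y = -8. The proof silently assumes y > 0 without justification, then uses this assumption to conclude y > 0, which is circular. The counterexample y = -8 shows the claim is false.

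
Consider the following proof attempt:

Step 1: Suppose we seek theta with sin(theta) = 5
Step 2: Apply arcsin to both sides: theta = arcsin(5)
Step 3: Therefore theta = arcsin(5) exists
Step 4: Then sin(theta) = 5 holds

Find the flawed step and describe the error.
Step 2: Apply arcsin to both sides: theta = arcsin(5)

Step 2 applies arcsin to 5. However, arcsin(x) is only defined for x in [-1, 1] because sin(theta) can only produce values in that range. Since |5| > 1, arcsin(5) is undefined. There is no angle whose sine equals 5.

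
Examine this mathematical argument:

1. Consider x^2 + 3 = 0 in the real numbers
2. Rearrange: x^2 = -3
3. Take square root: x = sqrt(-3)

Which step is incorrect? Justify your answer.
Step 3: Take square root: x = sqrt(-3)

Step 3 takes the square root of -3, which is negative. In the real number system, the square root of a negative number is undefined. The equation x^2 + 3 = 0 has no real solutions. Square roots of negative numbers only exist in the complex numbers.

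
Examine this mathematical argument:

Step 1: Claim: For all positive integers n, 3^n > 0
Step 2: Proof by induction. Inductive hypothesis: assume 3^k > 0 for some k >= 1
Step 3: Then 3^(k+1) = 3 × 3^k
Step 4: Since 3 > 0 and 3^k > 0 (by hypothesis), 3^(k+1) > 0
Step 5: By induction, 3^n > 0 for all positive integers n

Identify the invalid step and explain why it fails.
Step 5: By induction, 3^n > 0 for all positive integers n

Step 5 concludes the proof by induction, but no base case was ever established. A valid induction proof requires: (1) a base case proving 3^1 > 0, and (2) an inductive step showing IF 3^k > 0 THEN 3^(k+1) > 0. Steps 2-4 correctly establish the inductive step, but without the base case the conclusion in step 5 does not follow.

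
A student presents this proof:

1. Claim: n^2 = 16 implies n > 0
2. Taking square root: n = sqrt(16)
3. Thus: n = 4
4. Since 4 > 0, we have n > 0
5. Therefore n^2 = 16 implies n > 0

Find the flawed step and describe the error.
Step 2: Taking square root: n = sqrt(16)

Step 2 takes the square root and assumes the positive root only. The equation n^2 = 16 actually has two solutions: n = 4 and n = -4. The proof silently assumes n > 0 without justification, then uses this assumption to conclude n > 0, which is circular. The counterexample n = -4 shows the claim is false.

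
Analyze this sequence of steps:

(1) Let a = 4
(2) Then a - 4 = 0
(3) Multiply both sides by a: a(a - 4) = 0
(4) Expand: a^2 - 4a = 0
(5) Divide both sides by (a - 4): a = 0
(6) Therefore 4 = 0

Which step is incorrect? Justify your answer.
Step 5: Divide both sides by (a - 4): a = 0

Step 5 divides both sides by (a - 4). However, since a = 4, we have (a - 4) = 0. Division by zero is undefined, making this step invalid.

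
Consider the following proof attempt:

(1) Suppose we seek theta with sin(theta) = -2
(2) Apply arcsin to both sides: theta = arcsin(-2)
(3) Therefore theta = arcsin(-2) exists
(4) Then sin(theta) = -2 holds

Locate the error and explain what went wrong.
Step 2: Apply arcsin to both sides: theta = arcsin(-2)

Step 2 applies arcsin to -2. However, arcsin(x) is only defined for x in [-1, 1] because sin(theta) can only produce values in that range. Since |-2| > 1, arcsin(-2) is undefined. There is no angle whose sine equals -2.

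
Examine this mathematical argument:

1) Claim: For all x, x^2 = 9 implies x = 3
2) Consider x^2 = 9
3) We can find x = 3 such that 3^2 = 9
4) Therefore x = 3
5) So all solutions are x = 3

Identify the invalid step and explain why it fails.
Step 4: Therefore x = 3

Step 4 incorrectly concludes that x = 3 is the only solution. The proof shows that x = 3 is A solution (existence), but does not show it is the ONLY solution (uniqueness). In fact, x = -3 is also a solution since (-3)^2 = 9. Finding one solution doesn't prove there are no others.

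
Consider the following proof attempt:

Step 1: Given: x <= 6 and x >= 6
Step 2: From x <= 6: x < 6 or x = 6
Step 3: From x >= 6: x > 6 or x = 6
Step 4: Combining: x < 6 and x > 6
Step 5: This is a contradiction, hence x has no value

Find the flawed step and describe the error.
Step 4: Combining: x < 6 and x > 6

Step 4 incorrectly combines the conditions. From x <= 6 and x >= 6, the intersection is x = 6. The error treats the 'or' cases as 'and' requirements. The correct conclusion is that x = 6 is the unique solution, not that no solution exists.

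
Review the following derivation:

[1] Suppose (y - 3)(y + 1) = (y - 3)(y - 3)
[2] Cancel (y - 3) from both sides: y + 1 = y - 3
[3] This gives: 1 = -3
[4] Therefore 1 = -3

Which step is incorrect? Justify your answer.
Step 2: Cancel (y - 3) from both sides: y + 1 = y - 3

Step 2 cancels (y - 3) from both sides. This is only valid if (y - 3) ≠ 0, i.e., y ≠ 3. When y = 3, both sides equal zero regardless of the other factors. The correct approach requires considering y = 3 as a separate case.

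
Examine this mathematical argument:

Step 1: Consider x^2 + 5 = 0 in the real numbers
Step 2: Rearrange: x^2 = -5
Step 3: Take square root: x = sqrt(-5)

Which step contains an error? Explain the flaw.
Step 3: Take square root: x = sqrt(-5)

Step 3 takes the square root of -5, which is negative. In the real number system, the square root of a negative number is undefined. The equation x^2 + 5 = 0 has no real solutions. Square roots of negative numbers only exist in the complex numbers.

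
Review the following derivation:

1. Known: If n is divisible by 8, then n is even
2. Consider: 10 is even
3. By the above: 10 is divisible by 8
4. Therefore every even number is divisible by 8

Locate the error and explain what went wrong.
Step 3: By the above: 10 is divisible by 8

Step 3 commits the fallacy of affirming the consequent. The known fact 'divisible by 8 → even' does NOT imply 'even → divisible by 8'. That would be the converse, which is false. For example, 10 is even but 10 ÷ 8 = 1.25, which is not an integer.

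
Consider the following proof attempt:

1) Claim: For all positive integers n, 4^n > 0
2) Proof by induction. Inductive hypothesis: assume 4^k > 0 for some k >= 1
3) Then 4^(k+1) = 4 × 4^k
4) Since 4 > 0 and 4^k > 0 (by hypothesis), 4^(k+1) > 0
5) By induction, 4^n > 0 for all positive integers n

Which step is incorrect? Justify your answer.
Step 5: By induction, 4^n > 0 for all positive integers n

Step 5 concludes the proof by induction, but no base case was ever established. A valid induction proof requires: (1) a base case proving 4^1 > 0, and (2) an inductive step showing IF 4^k > 0 THEN 4^(k+1) > 0. Steps 2-4 correctly establish the inductive step, but without the base case the conclusion in step 5 does not follow.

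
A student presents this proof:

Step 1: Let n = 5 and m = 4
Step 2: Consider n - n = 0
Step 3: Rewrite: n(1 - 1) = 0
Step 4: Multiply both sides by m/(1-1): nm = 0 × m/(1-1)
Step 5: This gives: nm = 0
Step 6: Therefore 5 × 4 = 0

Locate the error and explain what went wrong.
Step 4: Multiply both sides by m/(1-1): nm = 0 × m/(1-1)

Step 4 multiplies both sides by m/(1-1). However, 1-1 = 0, so this is multiplication by m/0, which is undefined. We cannot multiply by an undefined expression.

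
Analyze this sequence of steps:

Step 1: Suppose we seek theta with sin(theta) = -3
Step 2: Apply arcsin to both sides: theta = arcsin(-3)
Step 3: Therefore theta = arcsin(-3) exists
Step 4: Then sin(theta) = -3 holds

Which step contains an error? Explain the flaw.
Step 2: Apply arcsin to both sides: theta = arcsin(-3)

Step 2 applies arcsin to -3. However, arcsin(x) is only defined for x in [-1, 1] because sin(theta) can only produce values in that range. Since |-3| > 1, arcsin(-3) is undefined. There is no angle whose sine equals -3.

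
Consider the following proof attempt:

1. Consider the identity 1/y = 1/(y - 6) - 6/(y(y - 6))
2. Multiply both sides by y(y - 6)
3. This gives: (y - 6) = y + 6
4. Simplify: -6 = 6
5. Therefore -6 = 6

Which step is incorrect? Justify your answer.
Step 3: This gives: (y - 6) = y + 6

Step 3 makes a sign error when clearing denominators. Multiplying -6/(y(y - 6)) by y(y - 6) gives -6, not +6. The correct result is (y - 6) = y - 6, which is trivially true, not (y - 6) = y + 6. (Step 1 is a valid identity: 1/(y - 6) - 6/(y(y - 6)) = (y - 6)/(y(y - 6)) = 1/y.)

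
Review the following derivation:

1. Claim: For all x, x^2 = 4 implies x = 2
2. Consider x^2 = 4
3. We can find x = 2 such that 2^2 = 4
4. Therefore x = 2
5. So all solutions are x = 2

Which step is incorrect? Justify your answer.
Step 4: Therefore x = 2

Step 4 incorrectly concludes that x = 2 is the only solution. The proof shows that x = 2 is A solution (existence), but does not show it is the ONLY solution (uniqueness). In fact, x = -2 is also a solution since (-2)^2 = 4. Finding one solution doesn't prove there are no others.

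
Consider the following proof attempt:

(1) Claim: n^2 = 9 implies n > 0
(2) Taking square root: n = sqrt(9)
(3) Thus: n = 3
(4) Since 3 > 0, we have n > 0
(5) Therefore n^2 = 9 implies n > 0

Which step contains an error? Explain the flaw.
Step 2: Taking square root: n = sqrt(9)

Step 2 takes the square root and assumes the positive root only. The equation n^2 = 9 actually has two solutions: n = 3 and n = -3. The proof silently assumes n > 0 without justification, then uses this assumption to conclude n > 0, which is circular. The counterexample n = -3 shows the claim is false.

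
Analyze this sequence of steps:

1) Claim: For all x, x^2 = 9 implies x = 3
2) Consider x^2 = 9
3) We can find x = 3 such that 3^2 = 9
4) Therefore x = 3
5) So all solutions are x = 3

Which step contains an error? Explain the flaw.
Step 4: Therefore x = 3

Step 4 incorrectly concludes that x = 3 is the only solution. The proof shows that x = 3 is A solution (existence), but does not show it is the ONLY solution (uniqueness). In fact, x = -3 is also a solution since (-3)^2 = 9. Finding one solution doesn't prove there are no others.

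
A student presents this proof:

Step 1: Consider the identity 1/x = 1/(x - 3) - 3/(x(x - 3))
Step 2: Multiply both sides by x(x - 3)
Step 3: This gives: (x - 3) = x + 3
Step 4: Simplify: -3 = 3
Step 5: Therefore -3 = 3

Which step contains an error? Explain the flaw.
Step 3: This gives: (x - 3) = x + 3

Step 3 makes a sign error when clearing denominators. Multiplying -3/(x(x - 3)) by x(x - 3) gives -3, not +3. The correct result is (x - 3) = x - 3, which is trivially true, not (x - 3) = x + 3. (Step 1 is a valid identity: 1/(x - 3) - 3/(x(x - 3)) = (x - 3)/(x(x - 3)) = 1/x.)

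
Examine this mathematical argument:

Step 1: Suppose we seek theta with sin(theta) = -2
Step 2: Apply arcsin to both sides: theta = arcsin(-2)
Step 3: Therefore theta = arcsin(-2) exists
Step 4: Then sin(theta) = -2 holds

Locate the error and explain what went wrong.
Step 2: Apply arcsin to both sides: theta = arcsin(-2)

Step 2 applies arcsin to -2. However, arcsin(x) is only defined for x in [-1, 1] because sin(theta) can only produce values in that range. Since |-2| > 1, arcsin(-2) is undefined. There is no angle whose sine equals -2.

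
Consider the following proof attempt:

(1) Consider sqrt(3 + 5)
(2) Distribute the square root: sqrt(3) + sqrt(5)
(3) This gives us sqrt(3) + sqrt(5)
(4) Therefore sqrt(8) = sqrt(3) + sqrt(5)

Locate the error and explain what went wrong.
Step 2: Distribute the square root: sqrt(3) + sqrt(5)

Step 2 incorrectly 'distributes' the square root over addition. The square root function does not distribute: sqrt(a + b) ≠ sqrt(a) + sqrt(b). In fact, sqrt(3 + 5) = sqrt(8) ≈ 2.8284, while sqrt(3) + sqrt(5) ≈ 3.9681.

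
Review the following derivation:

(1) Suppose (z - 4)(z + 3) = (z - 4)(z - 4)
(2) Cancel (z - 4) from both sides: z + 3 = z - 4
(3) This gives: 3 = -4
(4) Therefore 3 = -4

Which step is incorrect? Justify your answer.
Step 2: Cancel (z - 4) from both sides: z + 3 = z - 4

Step 2 cancels (z - 4) from both sides. This is only valid if (z - 4) ≠ 0, i.e., z ≠ 4. When z = 4, both sides equal zero regardless of the other factors. The correct approach requires considering z = 4 as a separate case.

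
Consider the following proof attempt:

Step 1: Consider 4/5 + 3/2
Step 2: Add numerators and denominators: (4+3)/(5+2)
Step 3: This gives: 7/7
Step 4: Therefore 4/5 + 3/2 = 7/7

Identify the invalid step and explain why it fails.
Step 2: Add numerators and denominators: (4+3)/(5+2)

Step 2 incorrectly adds fractions by separately adding numerators and denominators. This is wrong. The correct method requires a common denominator: 4/5 + 3/2 = (4×2 + 3×5)/(5×2) = 23/10 = 23/10. The method used gives 7/7, which is different.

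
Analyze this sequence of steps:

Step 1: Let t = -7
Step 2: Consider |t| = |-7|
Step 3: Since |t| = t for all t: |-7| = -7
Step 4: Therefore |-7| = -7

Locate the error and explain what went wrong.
Step 3: Since |t| = t for all t: |-7| = -7

Step 3 incorrectly states that |t| = t for all t. The correct definition is |t| = t when t >= 0, and |t| = -t when t < 0. Since -7 < 0, we have |-7| = -(-7) = 7, not -7.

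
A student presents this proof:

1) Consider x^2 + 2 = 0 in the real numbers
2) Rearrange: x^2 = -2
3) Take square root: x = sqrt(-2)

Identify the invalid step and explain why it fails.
Step 3: Take square root: x = sqrt(-2)

Step 3 takes the square root of -2, which is negative. In the real number system, the square root of a negative number is undefined. The equation x^2 + 2 = 0 has no real solutions. Square roots of negative numbers only exist in the complex numbers.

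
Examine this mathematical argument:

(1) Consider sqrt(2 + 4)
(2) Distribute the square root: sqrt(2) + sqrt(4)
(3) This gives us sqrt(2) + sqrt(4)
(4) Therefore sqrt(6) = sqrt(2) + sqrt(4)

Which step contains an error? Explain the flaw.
Step 2: Distribute the square root: sqrt(2) + sqrt(4)

Step 2 incorrectly 'distributes' the square root over addition. The square root function does not distribute: sqrt(a + b) ≠ sqrt(a) + sqrt(b). In fact, sqrt(2 + 4) = sqrt(6) ≈ 2.4495, while sqrt(2) + sqrt(4) ≈ 3.4142.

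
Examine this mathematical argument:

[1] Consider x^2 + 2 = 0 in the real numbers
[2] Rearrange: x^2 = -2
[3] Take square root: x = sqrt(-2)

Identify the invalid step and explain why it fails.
Step 3: Take square root: x = sqrt(-2)

Step 3 takes the square root of -2, which is negative. In the real number system, the square root of a negative number is undefined. The equation x^2 + 2 = 0 has no real solutions. Square roots of negative numbers only exist in the complex numbers.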